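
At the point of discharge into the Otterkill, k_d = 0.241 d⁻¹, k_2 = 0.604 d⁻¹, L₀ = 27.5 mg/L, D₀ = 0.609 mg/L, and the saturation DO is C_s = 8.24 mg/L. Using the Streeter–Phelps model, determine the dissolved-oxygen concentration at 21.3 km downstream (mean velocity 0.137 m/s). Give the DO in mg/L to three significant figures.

Travel time t = x/v = 21.3 km / (0.137 m/s) = 21300 m / 0.137 m/s = 155500 s = 1.799 d.
k_d L₀/(k_2−k_d) = 0.241×27.5/(0.604−0.241) = 6.627/0.3630 = 18.26 mg/L.
e^(−k_d t) = e^(−0.241×1.799) = 0.6481; e^(−k_2 t) = e^(−0.604×1.799) = 0.3373.
D = 18.26 × (0.6481 − 0.3373) + 0.609 × 0.3373 = 5.676 + 0.2054 = 5.881 mg/L.
DO = C_s − D = 8.24 − 5.881 = 2.359 mg/L.

DO ≈ 2.36 mg/L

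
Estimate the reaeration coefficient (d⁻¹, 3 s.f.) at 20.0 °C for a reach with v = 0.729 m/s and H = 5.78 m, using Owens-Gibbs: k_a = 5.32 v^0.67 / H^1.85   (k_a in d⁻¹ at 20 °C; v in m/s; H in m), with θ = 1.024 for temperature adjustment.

k_a ≈ 0.168 d⁻¹

k_a(20) = 5.32 × 0.729^0.67 / 5.78^1.85 = 5.32 × 0.8091 / 25.68 = 0.1676 d⁻¹.
k_a(20.0) = 0.1676 × 1.024^(20.0−20) = 0.1676 × 1.000 = 0.1676 d⁻¹.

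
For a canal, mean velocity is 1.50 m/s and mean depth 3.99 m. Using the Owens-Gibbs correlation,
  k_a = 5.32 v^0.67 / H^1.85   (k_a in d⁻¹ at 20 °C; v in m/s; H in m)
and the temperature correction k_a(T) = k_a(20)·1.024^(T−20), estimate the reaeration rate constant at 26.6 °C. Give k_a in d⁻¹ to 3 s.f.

k_a ≈ 0.631 d⁻¹

k_a(20) = 5.32 × 1.50^0.67 / 3.99^1.85 = 5.32 × 1.312 / 12.94 = 0.5396 d⁻¹.
k_a(26.6) = 0.5396 × 1.024^(26.6−20) = 0.5396 × 1.169 = 0.6311 d⁻¹.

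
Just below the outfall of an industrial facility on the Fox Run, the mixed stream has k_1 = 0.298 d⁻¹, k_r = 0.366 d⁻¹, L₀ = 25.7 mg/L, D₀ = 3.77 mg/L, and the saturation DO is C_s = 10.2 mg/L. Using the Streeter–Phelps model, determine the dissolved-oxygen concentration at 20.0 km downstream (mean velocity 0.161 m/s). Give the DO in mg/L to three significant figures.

DO ≈ 1.14 mg/L

Travel time t = x/v = 20.0 km / (0.161 m/s) = 20000 m / 0.161 m/s = 124200 s = 1.438 d.
k_1 L₀/(k_r−k_1) = 0.298×25.7/(0.366−0.298) = 7.659/0.06800 = 112.6 mg/L.
e^(−k_1 t) = e^(−0.298×1.438) = 0.6515; e^(−k_r t) = e^(−0.366×1.438) = 0.5908.
D = 112.6 × (0.6515 − 0.5908) + 3.77 × 0.5908 = 6.834 + 2.227 = 9.062 mg/L.
DO = C_s − D = 10.2 − 9.062 = 1.138 mg/L.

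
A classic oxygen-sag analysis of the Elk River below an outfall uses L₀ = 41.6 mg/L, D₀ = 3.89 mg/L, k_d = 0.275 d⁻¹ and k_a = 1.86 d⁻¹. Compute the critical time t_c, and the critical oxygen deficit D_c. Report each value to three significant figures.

With k_a/k_d = 6.764 and 1 − D₀(k_a−k_d)/(k_d L₀) = 0.4610,
t_c = ln(6.764 × 0.4610) / (1.86 − 0.275) = ln(3.118) / 1.585 = 1.137/1.585 = 0.7175 d.
L(t_c) = L₀ e^(−k_d t_c) = 41.6 × 0.8209 = 34.15 mg/L, and at the critical point k_a D_c = k_d L, so D_c = (0.275/1.86) × 34.15 = 5.049 mg/L.

t_c ≈ 0.718 d; D_c ≈ 5.05 mg/L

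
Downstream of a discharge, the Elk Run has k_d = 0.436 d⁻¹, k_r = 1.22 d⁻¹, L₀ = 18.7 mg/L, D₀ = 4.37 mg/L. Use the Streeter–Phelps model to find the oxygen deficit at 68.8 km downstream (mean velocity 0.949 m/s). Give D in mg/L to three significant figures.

D ≈ 5.05 mg/L

Travel time t = x/v = 68.8 km / (0.949 m/s) = 68800 m / 0.949 m/s = 72500 s = 0.8391 d.
k_d L₀/(k_r−k_d) = 0.436×18.7/(1.22−0.436) = 8.153/0.7840 = 10.40 mg/L.
e^(−k_d t) = e^(−0.436×0.8391) = 0.6936; e^(−k_r t) = e^(−1.22×0.8391) = 0.3593.
D = 10.40 × (0.6936 − 0.3593) + 4.37 × 0.3593 = 3.477 + 1.570 = 5.047 mg/L.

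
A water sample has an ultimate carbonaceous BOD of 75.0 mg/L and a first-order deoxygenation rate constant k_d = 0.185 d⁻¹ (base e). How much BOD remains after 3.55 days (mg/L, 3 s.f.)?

L ≈ 38.9 mg/L

L_t = L₀ e^(−k_d t) = 75.0 × e^(−0.185×3.55) = 75.0 × 0.5185 = 38.89 mg/L.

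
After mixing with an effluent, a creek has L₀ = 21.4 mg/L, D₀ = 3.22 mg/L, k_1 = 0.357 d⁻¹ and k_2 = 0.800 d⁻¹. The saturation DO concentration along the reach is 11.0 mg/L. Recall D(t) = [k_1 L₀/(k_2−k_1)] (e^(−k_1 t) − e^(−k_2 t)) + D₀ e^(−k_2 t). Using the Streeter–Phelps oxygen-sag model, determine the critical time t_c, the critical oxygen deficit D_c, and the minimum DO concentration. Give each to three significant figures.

At the critical point dD/dt = 0, so k_1 L₀ e^(−k_1 t) = k_2 D. Substituting D(t) from the Streeter–Phelps equation and solving for t gives
t_c = ln[(k_2/k_1)(1 − D₀(k_2−k_1)/(k_1 L₀))] / (k_2−k_1).
Here k_2−k_1 = 0.4430 d⁻¹ and 1 − D₀(k_2−k_1)/(k_1 L₀) = 1 − 3.22×0.4430/(0.357×21.4) = 0.8133, so
t_c = ln(2.241 × 0.8133) / 0.4430 = 0.6002 / 0.4430 = 1.355 d.
D_c = (k_1/k_2) L₀ e^(−k_1 t_c) = (0.357/0.800) × 21.4 × e^(−0.357×1.355) = 0.4462 × 21.4 × 0.6165 = 5.887 mg/L.
Minimum DO = C_s − D_c = 11.0 − 5.887 = 5.113 mg/L.

t_c ≈ 1.35 d; D_c ≈ 5.89 mg/L; min DO ≈ 5.11 mg/L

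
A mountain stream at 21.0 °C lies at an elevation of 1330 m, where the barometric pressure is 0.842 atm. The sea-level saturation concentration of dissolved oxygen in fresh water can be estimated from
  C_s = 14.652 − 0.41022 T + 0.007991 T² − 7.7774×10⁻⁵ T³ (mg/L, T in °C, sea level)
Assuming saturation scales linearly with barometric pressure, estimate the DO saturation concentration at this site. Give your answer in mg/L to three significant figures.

C_s ≈ 7.44 mg/L

At sea level: C_s = 14.652 − 0.41022×21.0 + 0.007991×21.0² − 7.7774×10⁻⁵×21.0³ = 8.841 mg/L.
Pressure correction: C_s' = 8.841 × 0.842 = 7.444 mg/L.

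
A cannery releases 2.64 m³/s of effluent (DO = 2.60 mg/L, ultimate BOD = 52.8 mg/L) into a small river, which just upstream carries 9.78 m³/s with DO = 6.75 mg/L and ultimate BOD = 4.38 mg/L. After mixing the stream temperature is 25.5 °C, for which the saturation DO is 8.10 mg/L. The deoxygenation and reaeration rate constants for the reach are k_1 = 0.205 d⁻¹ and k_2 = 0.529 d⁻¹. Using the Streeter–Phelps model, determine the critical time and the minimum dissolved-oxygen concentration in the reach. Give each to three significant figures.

t_c ≈ 2.08 d; minimum DO ≈ 4.39 mg/L

Mixed DO = (9.78×6.75 + 2.64×2.60)/(9.78+2.64) = 72.88/12.42 = 5.868 mg/L.
Mixed L₀ = (9.78×4.38 + 2.64×52.8)/(12.42) = 182.2/12.42 = 14.67 mg/L.
Initial deficit D₀ = C_s − DO₀ = 8.10 − 5.868 = 2.232 mg/L.
t_c = (1/0.3240) ln[(0.529/0.205)(1 − 2.232×0.3240/(0.205×14.67))] = 3.086 × ln(1.960) = 2.077 d.
D_c = (0.205/0.529) × 14.67 × e^(−0.205×2.077) = 0.3875 × 14.67 × 0.6533 = 3.714 mg/L.
Minimum DO = 8.10 − 3.714 = 4.386 mg/L.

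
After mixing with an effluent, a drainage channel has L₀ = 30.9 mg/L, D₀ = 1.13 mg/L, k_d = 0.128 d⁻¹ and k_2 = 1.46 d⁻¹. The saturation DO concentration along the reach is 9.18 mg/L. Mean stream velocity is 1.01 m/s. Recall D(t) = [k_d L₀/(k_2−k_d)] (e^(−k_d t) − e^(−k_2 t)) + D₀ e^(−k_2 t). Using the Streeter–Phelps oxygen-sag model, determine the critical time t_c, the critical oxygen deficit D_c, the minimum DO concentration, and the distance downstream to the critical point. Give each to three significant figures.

With k_2/k_d = 11.41 and 1 − D₀(k_2−k_d)/(k_d L₀) = 0.6194,
t_c = ln(11.41 × 0.6194) / (1.46 − 0.128) = ln(7.066) / 1.332 = 1.955/1.332 = 1.468 d.
L(t_c) = L₀ e^(−k_d t_c) = 30.9 × 0.8287 = 25.61 mg/L, and at the critical point k_2 D_c = k_d L, so D_c = (0.128/1.46) × 25.61 = 2.245 mg/L.
Minimum DO = C_s − D_c = 9.18 − 2.245 = 6.935 mg/L.
x_c = v t_c = 1.01 m/s × 1.468 d × 86400 s/d = 128100 m ≈ 128 km.

t_c ≈ 1.47 d; D_c ≈ 2.24 mg/L; min DO ≈ 6.94 mg/L; x_c ≈ 128 km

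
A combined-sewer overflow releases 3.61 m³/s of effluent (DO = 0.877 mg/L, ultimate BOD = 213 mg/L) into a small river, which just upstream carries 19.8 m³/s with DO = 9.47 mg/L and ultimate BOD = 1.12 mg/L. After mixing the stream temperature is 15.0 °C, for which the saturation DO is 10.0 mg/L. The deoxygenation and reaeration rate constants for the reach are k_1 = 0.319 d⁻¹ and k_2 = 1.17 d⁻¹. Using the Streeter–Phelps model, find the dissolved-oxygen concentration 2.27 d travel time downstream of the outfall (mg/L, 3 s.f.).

Mixed DO = (19.8×9.47 + 3.61×0.877)/(19.8+3.61) = 190.7/23.41 = 8.145 mg/L.
Mixed L₀ = (19.8×1.12 + 3.61×213)/(23.41) = 791.1/23.41 = 33.79 mg/L.
Initial deficit D₀ = C_s − DO₀ = 10.0 − 8.145 = 1.855 mg/L.
D(2.27) = [0.319×33.79/(1.17−0.319)](e^(−0.319×2.27) − e^(−1.17×2.27)) + 1.855 e^(−1.17×2.27)
= 12.67 × (0.4847 − 0.07024) + 1.855 × 0.07024 = 5.381 mg/L.
DO = 10.0 − 5.381 = 4.619 mg/L.

DO ≈ 4.62 mg/L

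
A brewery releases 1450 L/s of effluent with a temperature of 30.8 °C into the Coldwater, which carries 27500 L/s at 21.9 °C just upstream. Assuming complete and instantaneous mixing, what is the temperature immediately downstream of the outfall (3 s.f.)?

Flow-weighted mixing: C = (Q_r C_r + Q_w C_w)/(Q_r + Q_w)
= (27500×21.9 + 1450×30.8)/(27500 + 1450) = 646900/28950 = 22.35 °C.

22.3 °C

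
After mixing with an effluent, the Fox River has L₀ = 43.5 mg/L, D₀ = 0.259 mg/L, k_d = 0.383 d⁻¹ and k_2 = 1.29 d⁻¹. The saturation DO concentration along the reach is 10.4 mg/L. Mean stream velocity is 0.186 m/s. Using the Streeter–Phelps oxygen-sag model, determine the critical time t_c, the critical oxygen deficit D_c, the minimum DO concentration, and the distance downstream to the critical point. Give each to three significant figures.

At the critical point dD/dt = 0, so k_d L₀ e^(−k_d t) = k_2 D. Substituting D(t) from the Streeter–Phelps equation and solving for t gives
t_c = ln[(k_2/k_d)(1 − D₀(k_2−k_d)/(k_d L₀))] / (k_2−k_d).
Here k_2−k_d = 0.9070 d⁻¹ and 1 − D₀(k_2−k_d)/(k_d L₀) = 1 − 0.259×0.9070/(0.383×43.5) = 0.9859, so
t_c = ln(3.368 × 0.9859) / 0.9070 = 1.200 / 0.9070 = 1.323 d.
D_c = (k_d/k_2) L₀ e^(−k_d t_c) = (0.383/1.29) × 43.5 × e^(−0.383×1.323) = 0.2969 × 43.5 × 0.6024 = 7.780 mg/L.
Minimum DO = C_s − D_c = 10.4 − 7.780 = 2.620 mg/L.
x_c = v t_c = 0.186 m/s × 1.323 d × 86400 s/d = 21260 m ≈ 21.3 km.

t_c ≈ 1.32 d; D_c ≈ 7.78 mg/L; min DO ≈ 2.62 mg/L; x_c ≈ 21.3 km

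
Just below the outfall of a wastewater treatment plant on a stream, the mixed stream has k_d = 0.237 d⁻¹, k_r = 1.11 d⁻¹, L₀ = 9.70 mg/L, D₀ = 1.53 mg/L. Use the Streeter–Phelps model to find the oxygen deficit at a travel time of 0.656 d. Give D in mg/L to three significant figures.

D ≈ 1.72 mg/L

k_d L₀/(k_r−k_d) = 0.237×9.70/(1.11−0.237) = 2.299/0.8730 = 2.633 mg/L.
e^(−k_d t) = e^(−0.237×0.6560) = 0.8560; e^(−k_r t) = e^(−1.11×0.6560) = 0.4828.
D = 2.633 × (0.8560 − 0.4828) + 1.53 × 0.4828 = 0.9828 + 0.7387 = 1.721 mg/L.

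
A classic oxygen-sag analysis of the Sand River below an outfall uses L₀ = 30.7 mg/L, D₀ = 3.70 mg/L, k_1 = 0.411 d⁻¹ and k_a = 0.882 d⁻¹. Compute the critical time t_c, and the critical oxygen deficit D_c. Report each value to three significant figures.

At the critical point dD/dt = 0, so k_1 L₀ e^(−k_1 t) = k_a D. Substituting D(t) from the Streeter–Phelps equation and solving for t gives
t_c = ln[(k_a/k_1)(1 − D₀(k_a−k_1)/(k_1 L₀))] / (k_a−k_1).
Here k_a−k_1 = 0.4710 d⁻¹ and 1 − D₀(k_a−k_1)/(k_1 L₀) = 1 − 3.70×0.4710/(0.411×30.7) = 0.8619, so
t_c = ln(2.146 × 0.8619) / 0.4710 = 0.6150 / 0.4710 = 1.306 d.
D_c = (k_1/k_a) L₀ e^(−k_1 t_c) = (0.411/0.882) × 30.7 × e^(−0.411×1.306) = 0.4660 × 30.7 × 0.5847 = 8.365 mg/L.

t_c ≈ 1.31 d; D_c ≈ 8.36 mg/L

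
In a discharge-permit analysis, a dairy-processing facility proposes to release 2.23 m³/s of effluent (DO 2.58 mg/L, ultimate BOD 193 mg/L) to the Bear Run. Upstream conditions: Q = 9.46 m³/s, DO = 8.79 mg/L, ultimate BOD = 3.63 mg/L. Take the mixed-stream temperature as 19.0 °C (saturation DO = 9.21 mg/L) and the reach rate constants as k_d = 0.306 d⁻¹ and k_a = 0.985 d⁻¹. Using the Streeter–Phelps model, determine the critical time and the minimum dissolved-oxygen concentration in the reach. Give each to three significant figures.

t_c ≈ 1.58 d; minimum DO ≈ 1.60 mg/L

Mixed DO = (9.46×8.79 + 2.23×2.58)/(9.46+2.23) = 88.91/11.69 = 7.605 mg/L.
Mixed L₀ = (9.46×3.63 + 2.23×193)/(11.69) = 464.7/11.69 = 39.75 mg/L.
Initial deficit D₀ = C_s − DO₀ = 9.21 − 7.605 = 1.605 mg/L.
t_c = (1/0.6790) ln[(0.985/0.306)(1 − 1.605×0.6790/(0.306×39.75))] = 1.473 × ln(2.931) = 1.584 d.
D_c = (0.306/0.985) × 39.75 × e^(−0.306×1.584) = 0.3107 × 39.75 × 0.6160 = 7.607 mg/L.
Minimum DO = 9.21 − 7.607 = 1.603 mg/L.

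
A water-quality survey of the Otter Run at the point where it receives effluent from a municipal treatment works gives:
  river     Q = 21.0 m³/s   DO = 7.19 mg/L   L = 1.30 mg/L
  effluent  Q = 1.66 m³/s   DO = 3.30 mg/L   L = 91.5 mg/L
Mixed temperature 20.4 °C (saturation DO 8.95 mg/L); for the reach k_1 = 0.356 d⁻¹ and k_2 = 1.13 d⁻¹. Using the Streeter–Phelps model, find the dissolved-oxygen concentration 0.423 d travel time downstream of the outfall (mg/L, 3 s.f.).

Mixed DO = (21.0×7.19 + 1.66×3.30)/(21.0+1.66) = 156.5/22.66 = 6.905 mg/L.
Mixed L₀ = (21.0×1.30 + 1.66×91.5)/(22.66) = 179.2/22.66 = 7.908 mg/L.
Initial deficit D₀ = C_s − DO₀ = 8.95 − 6.905 = 2.045 mg/L.
D(0.423) = [0.356×7.908/(1.13−0.356)](e^(−0.356×0.423) − e^(−1.13×0.423)) + 2.045 e^(−1.13×0.423)
= 3.637 × (0.8602 − 0.6200) + 2.045 × 0.6200 = 2.141 mg/L.
DO = 8.95 − 2.141 = 6.809 mg/L.

DO ≈ 6.81 mg/L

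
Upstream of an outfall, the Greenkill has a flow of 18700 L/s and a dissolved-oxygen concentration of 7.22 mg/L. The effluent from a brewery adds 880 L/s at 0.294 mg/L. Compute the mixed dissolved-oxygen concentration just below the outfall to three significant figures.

Flow-weighted mixing: C = (Q_r C_r + Q_w C_w)/(Q_r + Q_w)
= (18700×7.22 + 880×0.294)/(18700 + 880) = 135300/19580 = 6.909 mg/L.

6.91 mg/L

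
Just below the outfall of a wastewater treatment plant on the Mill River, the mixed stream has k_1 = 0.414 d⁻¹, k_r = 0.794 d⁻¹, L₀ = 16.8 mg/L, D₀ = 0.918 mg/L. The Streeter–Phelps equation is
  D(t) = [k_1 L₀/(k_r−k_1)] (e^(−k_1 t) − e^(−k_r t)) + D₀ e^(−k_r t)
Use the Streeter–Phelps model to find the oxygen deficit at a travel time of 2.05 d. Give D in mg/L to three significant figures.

D ≈ 4.42 mg/L

k_1 L₀/(k_r−k_1) = 0.414×16.8/(0.794−0.414) = 6.955/0.3800 = 18.30 mg/L.
e^(−k_1 t) = e^(−0.414×2.050) = 0.4280; e^(−k_r t) = e^(−0.794×2.050) = 0.1964.
D = 18.30 × (0.4280 − 0.1964) + 0.918 × 0.1964 = 4.239 + 0.1803 = 4.419 mg/L.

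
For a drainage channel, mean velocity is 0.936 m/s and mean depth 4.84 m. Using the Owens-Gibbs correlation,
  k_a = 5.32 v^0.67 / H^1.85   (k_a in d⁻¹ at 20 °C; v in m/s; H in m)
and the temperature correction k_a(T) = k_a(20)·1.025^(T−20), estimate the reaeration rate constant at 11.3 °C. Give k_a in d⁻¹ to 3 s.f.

k_a(20) = 5.32 × 0.936^0.67 / 4.84^1.85 = 5.32 × 0.9567 / 18.49 = 0.2752 d⁻¹.
k_a(11.3) = 0.2752 × 1.025^(11.3−20) = 0.2752 × 0.8067 = 0.2220 d⁻¹.

k_a ≈ 0.222 d⁻¹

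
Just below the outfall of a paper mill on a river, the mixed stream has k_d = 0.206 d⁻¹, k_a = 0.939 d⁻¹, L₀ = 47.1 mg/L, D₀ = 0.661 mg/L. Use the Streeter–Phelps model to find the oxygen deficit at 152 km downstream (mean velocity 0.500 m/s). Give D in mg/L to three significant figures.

Travel time t = x/v = 152 km / (0.500 m/s) = 152000 m / 0.500 m/s = 304000 s = 3.519 d.
k_d L₀/(k_a−k_d) = 0.206×47.1/(0.939−0.206) = 9.703/0.7330 = 13.24 mg/L.
e^(−k_d t) = e^(−0.206×3.519) = 0.4844; e^(−k_a t) = e^(−0.939×3.519) = 0.03674.
D = 13.24 × (0.4844 − 0.03674) + 0.661 × 0.03674 = 5.926 + 0.02429 = 5.950 mg/L.

D ≈ 5.95 mg/L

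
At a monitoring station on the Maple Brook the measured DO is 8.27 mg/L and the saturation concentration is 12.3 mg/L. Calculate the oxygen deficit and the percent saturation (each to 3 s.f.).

D = C_s − C = 12.3 − 8.27 = 4.03 mg/L.
% saturation = 8.27/12.3 × 100 = 67.2 %.

D ≈ 4.03 mg/L; 67.2 % saturation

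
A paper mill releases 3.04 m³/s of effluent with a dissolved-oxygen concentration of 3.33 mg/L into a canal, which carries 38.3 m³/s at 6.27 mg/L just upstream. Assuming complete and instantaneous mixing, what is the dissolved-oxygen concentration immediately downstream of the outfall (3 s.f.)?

Flow-weighted mixing: C = (Q_r C_r + Q_w C_w)/(Q_r + Q_w)
= (38.3×6.27 + 3.04×3.33)/(38.3 + 3.04) = 250.3/41.34 = 6.054 mg/L.

6.05 mg/L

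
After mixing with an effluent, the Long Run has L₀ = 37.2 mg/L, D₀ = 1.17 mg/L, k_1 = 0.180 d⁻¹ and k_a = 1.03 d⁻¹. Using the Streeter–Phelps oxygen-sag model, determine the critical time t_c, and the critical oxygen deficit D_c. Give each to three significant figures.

At the critical point dD/dt = 0, so k_1 L₀ e^(−k_1 t) = k_a D. Substituting D(t) from the Streeter–Phelps equation and solving for t gives
t_c = ln[(k_a/k_1)(1 − D₀(k_a−k_1)/(k_1 L₀))] / (k_a−k_1).
Here k_a−k_1 = 0.8500 d⁻¹ and 1 − D₀(k_a−k_1)/(k_1 L₀) = 1 − 1.17×0.8500/(0.180×37.2) = 0.8515, so
t_c = ln(5.722 × 0.8515) / 0.8500 = 1.584 / 0.8500 = 1.863 d.
L(t_c) = L₀ e^(−k_1 t_c) = 37.2 × 0.7151 = 26.60 mg/L, and at the critical point k_a D_c = k_1 L, so D_c = (0.180/1.03) × 26.60 = 4.649 mg/L.

t_c ≈ 1.86 d; D_c ≈ 4.65 mg/L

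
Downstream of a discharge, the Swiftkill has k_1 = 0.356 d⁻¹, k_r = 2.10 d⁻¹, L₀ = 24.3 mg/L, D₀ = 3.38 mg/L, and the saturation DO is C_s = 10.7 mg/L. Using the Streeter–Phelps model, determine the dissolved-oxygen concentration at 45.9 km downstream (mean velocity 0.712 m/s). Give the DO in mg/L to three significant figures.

DO ≈ 7.23 mg/L

Travel time t = x/v = 45.9 km / (0.712 m/s) = 45900 m / 0.712 m/s = 64470 s = 0.7461 d.
k_1 L₀/(k_r−k_1) = 0.356×24.3/(2.10−0.356) = 8.651/1.744 = 4.960 mg/L.
e^(−k_1 t) = e^(−0.356×0.7461) = 0.7667; e^(−k_r t) = e^(−2.10×0.7461) = 0.2087.
D = 4.960 × (0.7667 − 0.2087) + 3.38 × 0.2087 = 2.768 + 0.7054 = 3.473 mg/L.
DO = C_s − D = 10.7 − 3.473 = 7.227 mg/L.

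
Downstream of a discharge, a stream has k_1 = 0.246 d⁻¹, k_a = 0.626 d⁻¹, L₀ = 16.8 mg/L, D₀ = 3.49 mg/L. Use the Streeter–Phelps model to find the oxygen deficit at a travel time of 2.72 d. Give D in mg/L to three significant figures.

k_1 L₀/(k_a−k_1) = 0.246×16.8/(0.626−0.246) = 4.133/0.3800 = 10.88 mg/L.
e^(−k_1 t) = e^(−0.246×2.720) = 0.5122; e^(−k_a t) = e^(−0.626×2.720) = 0.1822.
D = 10.88 × (0.5122 − 0.1822) + 3.49 × 0.1822 = 3.589 + 0.6358 = 4.225 mg/L.

D ≈ 4.22 mg/L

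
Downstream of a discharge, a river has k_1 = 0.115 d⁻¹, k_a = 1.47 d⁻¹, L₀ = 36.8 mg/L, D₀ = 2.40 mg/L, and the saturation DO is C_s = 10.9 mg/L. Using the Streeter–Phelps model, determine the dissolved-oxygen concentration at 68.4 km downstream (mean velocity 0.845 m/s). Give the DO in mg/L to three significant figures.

DO ≈ 8.28 mg/L

Travel time t = x/v = 68.4 km / (0.845 m/s) = 68400 m / 0.845 m/s = 80950 s = 0.9369 d.
k_1 L₀/(k_a−k_1) = 0.115×36.8/(1.47−0.115) = 4.232/1.355 = 3.123 mg/L.
e^(−k_1 t) = e^(−0.115×0.9369) = 0.8979; e^(−k_a t) = e^(−1.47×0.9369) = 0.2523.
D = 3.123 × (0.8979 − 0.2523) + 2.40 × 0.2523 = 2.016 + 0.6055 = 2.622 mg/L.
DO = C_s − D = 10.9 − 2.622 = 8.278 mg/L.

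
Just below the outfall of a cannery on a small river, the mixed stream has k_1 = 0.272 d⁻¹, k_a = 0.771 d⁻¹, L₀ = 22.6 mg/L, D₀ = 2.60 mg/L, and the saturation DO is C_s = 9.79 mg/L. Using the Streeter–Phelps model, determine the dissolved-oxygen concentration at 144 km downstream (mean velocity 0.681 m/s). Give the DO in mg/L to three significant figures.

Travel time t = x/v = 144 km / (0.681 m/s) = 144000 m / 0.681 m/s = 211500 s = 2.447 d.
k_1 L₀/(k_a−k_1) = 0.272×22.6/(0.771−0.272) = 6.147/0.4990 = 12.32 mg/L.
e^(−k_1 t) = e^(−0.272×2.447) = 0.5139; e^(−k_a t) = e^(−0.771×2.447) = 0.1515.
D = 12.32 × (0.5139 − 0.1515) + 2.60 × 0.1515 = 4.464 + 0.3940 = 4.858 mg/L.
DO = C_s − D = 9.79 − 4.858 = 4.932 mg/L.

DO ≈ 4.93 mg/L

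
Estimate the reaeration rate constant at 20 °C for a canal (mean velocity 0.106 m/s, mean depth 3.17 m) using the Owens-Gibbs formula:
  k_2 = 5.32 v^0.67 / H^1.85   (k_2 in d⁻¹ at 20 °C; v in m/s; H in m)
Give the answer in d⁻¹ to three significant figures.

k_2 = 5.32 × 0.106^0.67 / 3.17^1.85 = 5.32 × 0.2223 / 8.452 = 0.1399 d⁻¹.

k_2 ≈ 0.140 d⁻¹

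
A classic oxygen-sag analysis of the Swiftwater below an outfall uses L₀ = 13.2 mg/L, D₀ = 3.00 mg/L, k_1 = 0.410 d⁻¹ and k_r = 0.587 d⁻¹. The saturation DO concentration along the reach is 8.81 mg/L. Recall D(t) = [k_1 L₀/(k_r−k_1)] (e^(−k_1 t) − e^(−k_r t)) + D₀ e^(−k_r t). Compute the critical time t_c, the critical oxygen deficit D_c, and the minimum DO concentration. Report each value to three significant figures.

t_c ≈ 1.44 d; D_c ≈ 5.10 mg/L; min DO ≈ 3.71 mg/L

At the critical point dD/dt = 0, so k_1 L₀ e^(−k_1 t) = k_r D. Substituting D(t) from the Streeter–Phelps equation and solving for t gives
t_c = ln[(k_r/k_1)(1 − D₀(k_r−k_1)/(k_1 L₀))] / (k_r−k_1).
Here k_r−k_1 = 0.1770 d⁻¹ and 1 − D₀(k_r−k_1)/(k_1 L₀) = 1 − 3.00×0.1770/(0.410×13.2) = 0.9019, so
t_c = ln(1.432 × 0.9019) / 0.1770 = 0.2556 / 0.1770 = 1.444 d.
L(t_c) = L₀ e^(−k_1 t_c) = 13.2 × 0.5532 = 7.302 mg/L, and at the critical point k_r D_c = k_1 L, so D_c = (0.410/0.587) × 7.302 = 5.100 mg/L.
Minimum DO = C_s − D_c = 8.81 − 5.100 = 3.710 mg/L.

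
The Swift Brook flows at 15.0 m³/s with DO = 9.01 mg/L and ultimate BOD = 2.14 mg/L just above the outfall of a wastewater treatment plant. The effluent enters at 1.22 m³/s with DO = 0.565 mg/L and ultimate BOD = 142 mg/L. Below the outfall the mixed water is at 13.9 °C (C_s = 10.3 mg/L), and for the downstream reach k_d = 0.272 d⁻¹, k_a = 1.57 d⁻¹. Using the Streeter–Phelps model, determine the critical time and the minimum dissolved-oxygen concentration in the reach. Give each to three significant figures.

t_c ≈ 0.354 d; minimum DO ≈ 8.31 mg/L

Mixed DO = (15.0×9.01 + 1.22×0.565)/(15.0+1.22) = 135.8/16.22 = 8.375 mg/L.
Mixed L₀ = (15.0×2.14 + 1.22×142)/(16.22) = 205.3/16.22 = 12.66 mg/L.
Initial deficit D₀ = C_s − DO₀ = 10.3 − 8.375 = 1.925 mg/L.
t_c = (1/1.298) ln[(1.57/0.272)(1 − 1.925×1.298/(0.272×12.66))] = 0.7704 × ln(1.583) = 0.3540 d.
D_c = (0.272/1.57) × 12.66 × e^(−0.272×0.3540) = 0.1732 × 12.66 × 0.9082 = 1.992 mg/L.
Minimum DO = 10.3 − 1.992 = 8.308 mg/L.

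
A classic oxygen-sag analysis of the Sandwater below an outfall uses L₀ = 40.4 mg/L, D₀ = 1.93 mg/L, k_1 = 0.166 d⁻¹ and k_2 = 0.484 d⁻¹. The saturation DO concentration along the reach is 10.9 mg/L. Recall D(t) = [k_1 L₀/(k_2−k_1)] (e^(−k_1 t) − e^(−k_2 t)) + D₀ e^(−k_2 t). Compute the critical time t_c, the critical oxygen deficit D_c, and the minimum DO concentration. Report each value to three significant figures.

At the critical point dD/dt = 0, so k_1 L₀ e^(−k_1 t) = k_2 D. Substituting D(t) from the Streeter–Phelps equation and solving for t gives
t_c = ln[(k_2/k_1)(1 − D₀(k_2−k_1)/(k_1 L₀))] / (k_2−k_1).
Here k_2−k_1 = 0.3180 d⁻¹ and 1 − D₀(k_2−k_1)/(k_1 L₀) = 1 − 1.93×0.3180/(0.166×40.4) = 0.9085, so
t_c = ln(2.916 × 0.9085) / 0.3180 = 0.9741 / 0.3180 = 3.063 d.
L(t_c) = L₀ e^(−k_1 t_c) = 40.4 × 0.6014 = 24.30 mg/L, and at the critical point k_2 D_c = k_1 L, so D_c = (0.166/0.484) × 24.30 = 8.333 mg/L.
Minimum DO = C_s − D_c = 10.9 − 8.333 = 2.567 mg/L.

t_c ≈ 3.06 d; D_c ≈ 8.33 mg/L; min DO ≈ 2.57 mg/L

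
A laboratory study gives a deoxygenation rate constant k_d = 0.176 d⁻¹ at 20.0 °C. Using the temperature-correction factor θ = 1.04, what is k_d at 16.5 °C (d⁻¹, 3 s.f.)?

k_d(T₂) = k_d(T₁) · θ^(T₂−T₁) = 0.176 × 1.04^(16.5−20.0)
= 0.176 × 1.04^-3.50 = 0.176 × 0.8717 = 0.1534 d⁻¹.

k_d ≈ 0.153 d⁻¹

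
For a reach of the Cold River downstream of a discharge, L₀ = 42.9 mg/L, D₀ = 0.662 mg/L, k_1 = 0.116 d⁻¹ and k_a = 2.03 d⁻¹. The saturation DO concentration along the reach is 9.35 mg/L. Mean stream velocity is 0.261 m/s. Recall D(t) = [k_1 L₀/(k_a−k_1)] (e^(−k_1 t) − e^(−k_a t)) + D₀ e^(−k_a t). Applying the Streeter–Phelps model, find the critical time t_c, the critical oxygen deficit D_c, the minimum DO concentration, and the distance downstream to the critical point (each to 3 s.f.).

t_c = [1/(k_a−k_1)] ln[(k_a/k_1)(1 − D₀(k_a−k_1)/(k_1 L₀))]
= [1/(2.03−0.116)] ln[(2.03/0.116)(1 − 0.662×1.914/(0.116×42.9))]
= (1/1.914) ln[17.50 × 0.7454] = 0.5225 × ln(13.04) = 0.5225 × 2.568 = 1.342 d.
D_c = (k_1/k_a) L₀ e^(−k_1 t_c) = (0.116/2.03) × 42.9 × e^(−0.116×1.342) = 0.05714 × 42.9 × 0.8559 = 2.098 mg/L.
Minimum DO = C_s − D_c = 9.35 − 2.098 = 7.252 mg/L.
x_c = v t_c = 0.261 m/s × 1.342 d × 86400 s/d = 30260 m ≈ 30.3 km.

t_c ≈ 1.34 d; D_c ≈ 2.10 mg/L; min DO ≈ 7.25 mg/L; x_c ≈ 30.3 km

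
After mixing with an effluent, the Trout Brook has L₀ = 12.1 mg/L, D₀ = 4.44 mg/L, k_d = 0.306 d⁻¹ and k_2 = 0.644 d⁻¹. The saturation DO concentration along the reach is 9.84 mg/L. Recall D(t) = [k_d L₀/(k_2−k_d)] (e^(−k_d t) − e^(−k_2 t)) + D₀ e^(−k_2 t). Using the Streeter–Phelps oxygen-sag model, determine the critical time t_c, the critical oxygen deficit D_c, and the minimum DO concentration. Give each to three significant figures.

t_c ≈ 0.664 d; D_c ≈ 4.69 mg/L; min DO ≈ 5.15 mg/L

t_c = [1/(k_2−k_d)] ln[(k_2/k_d)(1 − D₀(k_2−k_d)/(k_d L₀))]
= [1/(0.644−0.306)] ln[(0.644/0.306)(1 − 4.44×0.3380/(0.306×12.1))]
= (1/0.3380) ln[2.105 × 0.5947] = 2.959 × ln(1.252) = 2.959 × 0.2244 = 0.6639 d.
L(t_c) = L₀ e^(−k_d t_c) = 12.1 × 0.8162 = 9.876 mg/L, and at the critical point k_2 D_c = k_d L, so D_c = (0.306/0.644) × 9.876 = 4.692 mg/L.
Minimum DO = C_s − D_c = 9.84 − 4.692 = 5.148 mg/L.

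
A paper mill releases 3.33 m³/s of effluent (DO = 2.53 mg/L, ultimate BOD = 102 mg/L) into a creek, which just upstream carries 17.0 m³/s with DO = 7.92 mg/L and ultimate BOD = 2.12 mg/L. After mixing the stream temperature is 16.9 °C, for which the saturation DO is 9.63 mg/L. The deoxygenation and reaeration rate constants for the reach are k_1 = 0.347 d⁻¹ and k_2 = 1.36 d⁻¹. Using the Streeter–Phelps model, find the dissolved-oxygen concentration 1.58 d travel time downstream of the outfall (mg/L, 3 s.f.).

DO ≈ 6.41 mg/L

Mixed DO = (17.0×7.92 + 3.33×2.53)/(17.0+3.33) = 143.1/20.33 = 7.037 mg/L.
Mixed L₀ = (17.0×2.12 + 3.33×102)/(20.33) = 375.7/20.33 = 18.48 mg/L.
Initial deficit D₀ = C_s − DO₀ = 9.63 − 7.037 = 2.593 mg/L.
D(1.58) = [0.347×18.48/(1.36−0.347)](e^(−0.347×1.58) − e^(−1.36×1.58)) + 2.593 e^(−1.36×1.58)
= 6.330 × (0.5780 − 0.1166) + 2.593 × 0.1166 = 3.223 mg/L.
DO = 9.63 − 3.223 = 6.407 mg/L.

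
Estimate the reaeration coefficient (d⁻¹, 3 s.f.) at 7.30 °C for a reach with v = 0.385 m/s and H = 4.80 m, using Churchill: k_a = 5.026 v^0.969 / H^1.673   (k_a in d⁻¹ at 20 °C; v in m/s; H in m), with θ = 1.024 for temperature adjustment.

k_a ≈ 0.107 d⁻¹

k_a(20) = 5.026 × 0.385^0.969 / 4.80^1.673 = 5.026 × 0.3966 / 13.79 = 0.1445 d⁻¹.
k_a(7.30) = 0.1445 × 1.024^(7.30−20) = 0.1445 × 0.7399 = 0.1069 d⁻¹.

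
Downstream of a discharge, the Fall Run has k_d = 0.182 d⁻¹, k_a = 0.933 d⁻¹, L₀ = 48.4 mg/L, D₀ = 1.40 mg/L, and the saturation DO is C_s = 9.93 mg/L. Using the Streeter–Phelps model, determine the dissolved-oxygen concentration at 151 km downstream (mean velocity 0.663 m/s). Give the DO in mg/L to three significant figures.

DO ≈ 3.55 mg/L

Travel time t = x/v = 151 km / (0.663 m/s) = 151000 m / 0.663 m/s = 227800 s = 2.636 d.
k_d L₀/(k_a−k_d) = 0.182×48.4/(0.933−0.182) = 8.809/0.7510 = 11.73 mg/L.
e^(−k_d t) = e^(−0.182×2.636) = 0.6189; e^(−k_a t) = e^(−0.933×2.636) = 0.08549.
D = 11.73 × (0.6189 − 0.08549) + 1.40 × 0.08549 = 6.257 + 0.1197 = 6.377 mg/L.
DO = C_s − D = 9.93 − 6.377 = 3.553 mg/L.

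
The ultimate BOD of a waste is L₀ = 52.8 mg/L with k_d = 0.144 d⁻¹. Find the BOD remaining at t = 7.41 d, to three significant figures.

L_t = L₀ e^(−k_d t) = 52.8 × e^(−0.144×7.41) = 52.8 × 0.3440 = 18.16 mg/L.

L ≈ 18.2 mg/L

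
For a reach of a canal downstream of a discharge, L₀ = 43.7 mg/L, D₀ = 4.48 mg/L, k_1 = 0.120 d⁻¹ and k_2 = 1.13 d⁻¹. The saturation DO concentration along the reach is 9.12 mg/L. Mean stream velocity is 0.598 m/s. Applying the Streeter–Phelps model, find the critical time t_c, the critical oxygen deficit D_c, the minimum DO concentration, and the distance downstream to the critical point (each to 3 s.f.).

t_c ≈ 0.253 d; D_c ≈ 4.50 mg/L; min DO ≈ 4.62 mg/L; x_c ≈ 13.1 km

At the critical point dD/dt = 0, so k_1 L₀ e^(−k_1 t) = k_2 D. Substituting D(t) from the Streeter–Phelps equation and solving for t gives
t_c = ln[(k_2/k_1)(1 − D₀(k_2−k_1)/(k_1 L₀))] / (k_2−k_1).
Here k_2−k_1 = 1.010 d⁻¹ and 1 − D₀(k_2−k_1)/(k_1 L₀) = 1 − 4.48×1.010/(0.120×43.7) = 0.1371, so
t_c = ln(9.417 × 0.1371) / 1.010 = 0.2558 / 1.010 = 0.2532 d.
D_c = (k_1/k_2) L₀ e^(−k_1 t_c) = (0.120/1.13) × 43.7 × e^(−0.120×0.2532) = 0.1062 × 43.7 × 0.9701 = 4.502 mg/L.
Minimum DO = C_s − D_c = 9.12 − 4.502 = 4.618 mg/L.
x_c = v t_c = 0.598 m/s × 0.2532 d × 86400 s/d = 13080 m ≈ 13.1 km.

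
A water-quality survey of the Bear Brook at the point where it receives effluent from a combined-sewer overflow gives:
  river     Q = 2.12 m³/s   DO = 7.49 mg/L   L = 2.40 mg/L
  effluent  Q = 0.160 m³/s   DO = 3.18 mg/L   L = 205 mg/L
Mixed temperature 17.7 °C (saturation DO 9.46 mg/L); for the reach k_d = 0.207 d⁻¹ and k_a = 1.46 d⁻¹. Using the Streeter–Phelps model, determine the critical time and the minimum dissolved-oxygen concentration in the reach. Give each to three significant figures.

Mixed DO = (2.12×7.49 + 0.160×3.18)/(2.12+0.160) = 16.39/2.280 = 7.188 mg/L.
Mixed L₀ = (2.12×2.40 + 0.160×205)/(2.280) = 37.89/2.280 = 16.62 mg/L.
Initial deficit D₀ = C_s − DO₀ = 9.46 − 7.188 = 2.272 mg/L.
t_c = (1/1.253) ln[(1.46/0.207)(1 − 2.272×1.253/(0.207×16.62))] = 0.7981 × ln(1.215) = 0.1553 d.
D_c = (0.207/1.46) × 16.62 × e^(−0.207×0.1553) = 0.1418 × 16.62 × 0.9684 = 2.282 mg/L.
Minimum DO = 9.46 − 2.282 = 7.178 mg/L.

t_c ≈ 0.155 d; minimum DO ≈ 7.18 mg/L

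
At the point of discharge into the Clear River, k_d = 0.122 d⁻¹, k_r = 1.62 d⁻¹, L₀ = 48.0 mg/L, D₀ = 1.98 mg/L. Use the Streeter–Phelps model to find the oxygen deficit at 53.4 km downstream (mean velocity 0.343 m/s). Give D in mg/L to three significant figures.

Travel time t = x/v = 53.4 km / (0.343 m/s) = 53400 m / 0.343 m/s = 155700 s = 1.802 d.
k_d L₀/(k_r−k_d) = 0.122×48.0/(1.62−0.122) = 5.856/1.498 = 3.909 mg/L.
e^(−k_d t) = e^(−0.122×1.802) = 0.8027; e^(−k_r t) = e^(−1.62×1.802) = 0.05398.
D = 3.909 × (0.8027 − 0.05398) + 1.98 × 0.05398 = 2.927 + 0.1069 = 3.034 mg/L.

D ≈ 3.03 mg/L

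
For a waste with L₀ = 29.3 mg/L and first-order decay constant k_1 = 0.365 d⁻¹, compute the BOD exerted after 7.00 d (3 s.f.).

y_t = L₀(1 − e^(−k_1 t)) = 29.3 × (1 − e^(−0.365×7.00))
= 29.3 × (1 − 0.07769) = 29.3 × 0.9223 = 27.02 mg/L.

y ≈ 27.0 mg/L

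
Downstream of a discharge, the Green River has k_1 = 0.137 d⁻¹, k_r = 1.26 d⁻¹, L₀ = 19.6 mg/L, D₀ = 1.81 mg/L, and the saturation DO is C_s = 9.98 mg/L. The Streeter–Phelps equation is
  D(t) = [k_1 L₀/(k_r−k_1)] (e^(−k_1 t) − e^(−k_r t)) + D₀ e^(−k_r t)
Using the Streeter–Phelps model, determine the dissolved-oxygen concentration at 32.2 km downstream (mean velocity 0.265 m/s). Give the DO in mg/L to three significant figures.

Travel time t = x/v = 32.2 km / (0.265 m/s) = 32200 m / 0.265 m/s = 121500 s = 1.406 d.
k_1 L₀/(k_r−k_1) = 0.137×19.6/(1.26−0.137) = 2.685/1.123 = 2.391 mg/L.
e^(−k_1 t) = e^(−0.137×1.406) = 0.8248; e^(−k_r t) = e^(−1.26×1.406) = 0.1700.
D = 2.391 × (0.8248 − 0.1700) + 1.81 × 0.1700 = 1.566 + 0.3077 = 1.873 mg/L.
DO = C_s − D = 9.98 − 1.873 = 8.107 mg/L.

DO ≈ 8.11 mg/L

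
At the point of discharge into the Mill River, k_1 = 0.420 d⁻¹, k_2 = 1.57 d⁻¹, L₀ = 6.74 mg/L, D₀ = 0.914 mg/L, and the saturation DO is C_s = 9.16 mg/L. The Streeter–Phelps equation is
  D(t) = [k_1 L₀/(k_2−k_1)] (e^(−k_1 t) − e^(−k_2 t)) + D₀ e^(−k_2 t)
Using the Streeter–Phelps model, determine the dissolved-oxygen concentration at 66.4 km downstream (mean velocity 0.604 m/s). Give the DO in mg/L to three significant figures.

Travel time t = x/v = 66.4 km / (0.604 m/s) = 66400 m / 0.604 m/s = 109900 s = 1.272 d.
k_1 L₀/(k_2−k_1) = 0.420×6.74/(1.57−0.420) = 2.831/1.150 = 2.462 mg/L.
e^(−k_1 t) = e^(−0.420×1.272) = 0.5860; e^(−k_2 t) = e^(−1.57×1.272) = 0.1357.
D = 2.462 × (0.5860 − 0.1357) + 0.914 × 0.1357 = 1.109 + 0.1240 = 1.233 mg/L.
DO = C_s − D = 9.16 − 1.233 = 7.927 mg/L.

DO ≈ 7.93 mg/L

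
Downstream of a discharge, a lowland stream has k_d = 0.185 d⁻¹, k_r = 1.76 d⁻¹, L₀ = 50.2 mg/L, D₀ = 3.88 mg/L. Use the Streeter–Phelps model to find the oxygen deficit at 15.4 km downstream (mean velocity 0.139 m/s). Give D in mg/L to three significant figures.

D ≈ 4.44 mg/L

Travel time t = x/v = 15.4 km / (0.139 m/s) = 15400 m / 0.139 m/s = 110800 s = 1.282 d.
k_d L₀/(k_r−k_d) = 0.185×50.2/(1.76−0.185) = 9.287/1.575 = 5.897 mg/L.
e^(−k_d t) = e^(−0.185×1.282) = 0.7888; e^(−k_r t) = e^(−1.76×1.282) = 0.1047.
D = 5.897 × (0.7888 − 0.1047) + 3.88 × 0.1047 = 4.034 + 0.4062 = 4.440 mg/L.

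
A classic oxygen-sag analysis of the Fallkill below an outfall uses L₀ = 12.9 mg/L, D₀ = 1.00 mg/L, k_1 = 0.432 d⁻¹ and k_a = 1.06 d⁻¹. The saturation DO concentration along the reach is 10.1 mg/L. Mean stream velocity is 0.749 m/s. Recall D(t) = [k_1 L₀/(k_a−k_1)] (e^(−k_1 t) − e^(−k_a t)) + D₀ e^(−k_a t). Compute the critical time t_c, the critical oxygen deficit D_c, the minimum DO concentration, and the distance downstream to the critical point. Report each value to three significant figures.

With k_a/k_1 = 2.454 and 1 − D₀(k_a−k_1)/(k_1 L₀) = 0.8873,
t_c = ln(2.454 × 0.8873) / (1.06 − 0.432) = ln(2.177) / 0.6280 = 0.7780/0.6280 = 1.239 d.
L(t_c) = L₀ e^(−k_1 t_c) = 12.9 × 0.5855 = 7.554 mg/L, and at the critical point k_a D_c = k_1 L, so D_c = (0.432/1.06) × 7.554 = 3.078 mg/L.
Minimum DO = C_s − D_c = 10.1 − 3.078 = 7.022 mg/L.
x_c = v t_c = 0.749 m/s × 1.239 d × 86400 s/d = 80170 m ≈ 80.2 km.

t_c ≈ 1.24 d; D_c ≈ 3.08 mg/L; min DO ≈ 7.02 mg/L; x_c ≈ 80.2 km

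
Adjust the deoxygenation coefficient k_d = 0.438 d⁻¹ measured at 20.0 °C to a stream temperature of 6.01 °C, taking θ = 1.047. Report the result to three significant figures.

k_d(T₂) = k_d(T₁) · θ^(T₂−T₁) = 0.438 × 1.047^(6.01−20.0)
= 0.438 × 1.047^-14.0 = 0.438 × 0.5260 = 0.2304 d⁻¹.

k_d ≈ 0.230 d⁻¹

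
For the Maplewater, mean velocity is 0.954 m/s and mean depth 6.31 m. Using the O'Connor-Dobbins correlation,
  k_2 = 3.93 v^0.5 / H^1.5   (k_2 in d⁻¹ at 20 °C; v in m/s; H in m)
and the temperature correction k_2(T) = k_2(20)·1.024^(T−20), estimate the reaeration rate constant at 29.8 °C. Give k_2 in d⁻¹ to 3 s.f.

k_2(20) = 3.93 × 0.954^0.5 / 6.31^1.5 = 3.93 × 0.9767 / 15.85 = 0.2422 d⁻¹.
k_2(29.8) = 0.2422 × 1.024^(29.8−20) = 0.2422 × 1.262 = 0.3055 d⁻¹.

k_2 ≈ 0.306 d⁻¹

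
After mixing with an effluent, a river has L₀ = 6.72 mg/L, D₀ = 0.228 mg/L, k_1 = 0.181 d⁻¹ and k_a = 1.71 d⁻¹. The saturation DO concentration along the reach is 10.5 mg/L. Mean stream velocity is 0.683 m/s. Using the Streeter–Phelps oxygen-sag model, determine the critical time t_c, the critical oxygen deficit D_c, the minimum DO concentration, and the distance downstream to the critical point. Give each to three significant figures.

t_c = [1/(k_a−k_1)] ln[(k_a/k_1)(1 − D₀(k_a−k_1)/(k_1 L₀))]
= [1/(1.71−0.181)] ln[(1.71/0.181)(1 − 0.228×1.529/(0.181×6.72))]
= (1/1.529) ln[9.448 × 0.7134] = 0.6540 × ln(6.740) = 0.6540 × 1.908 = 1.248 d.
L(t_c) = L₀ e^(−k_1 t_c) = 6.72 × 0.7978 = 5.361 mg/L, and at the critical point k_a D_c = k_1 L, so D_c = (0.181/1.71) × 5.361 = 0.5675 mg/L.
Minimum DO = C_s − D_c = 10.5 − 0.5675 = 9.933 mg/L.
x_c = v t_c = 0.683 m/s × 1.248 d × 86400 s/d = 73640 m ≈ 73.6 km.

t_c ≈ 1.25 d; D_c ≈ 0.567 mg/L; min DO ≈ 9.93 mg/L; x_c ≈ 73.6 km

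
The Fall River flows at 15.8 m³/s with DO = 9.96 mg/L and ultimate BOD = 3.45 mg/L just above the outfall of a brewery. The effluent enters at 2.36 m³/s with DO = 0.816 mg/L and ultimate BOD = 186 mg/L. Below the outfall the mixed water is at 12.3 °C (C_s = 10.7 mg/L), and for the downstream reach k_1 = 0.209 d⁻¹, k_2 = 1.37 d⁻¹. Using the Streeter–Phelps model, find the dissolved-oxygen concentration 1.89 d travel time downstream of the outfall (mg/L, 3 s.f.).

Mixed DO = (15.8×9.96 + 2.36×0.816)/(15.8+2.36) = 159.3/18.16 = 8.772 mg/L.
Mixed L₀ = (15.8×3.45 + 2.36×186)/(18.16) = 493.5/18.16 = 27.17 mg/L.
Initial deficit D₀ = C_s − DO₀ = 10.7 − 8.772 = 1.928 mg/L.
D(1.89) = [0.209×27.17/(1.37−0.209)](e^(−0.209×1.89) − e^(−1.37×1.89)) + 1.928 e^(−1.37×1.89)
= 4.892 × (0.6737 − 0.07507) + 1.928 × 0.07507 = 3.073 mg/L.
DO = 10.7 − 3.073 = 7.627 mg/L.

DO ≈ 7.63 mg/L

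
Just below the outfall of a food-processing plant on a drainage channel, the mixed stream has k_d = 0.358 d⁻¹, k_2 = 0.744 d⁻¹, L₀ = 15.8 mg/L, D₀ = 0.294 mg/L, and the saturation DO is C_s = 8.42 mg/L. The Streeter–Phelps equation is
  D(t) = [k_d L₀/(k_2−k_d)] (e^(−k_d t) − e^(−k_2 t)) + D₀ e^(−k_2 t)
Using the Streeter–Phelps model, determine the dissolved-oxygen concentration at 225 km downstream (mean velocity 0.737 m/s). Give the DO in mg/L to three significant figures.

DO ≈ 5.32 mg/L

Travel time t = x/v = 225 km / (0.737 m/s) = 225000 m / 0.737 m/s = 305300 s = 3.533 d.
k_d L₀/(k_2−k_d) = 0.358×15.8/(0.744−0.358) = 5.656/0.3860 = 14.65 mg/L.
e^(−k_d t) = e^(−0.358×3.533) = 0.2822; e^(−k_2 t) = e^(−0.744×3.533) = 0.07216.
D = 14.65 × (0.2822 − 0.07216) + 0.294 × 0.07216 = 3.079 + 0.02121 = 3.100 mg/L.
DO = C_s − D = 8.42 − 3.100 = 5.320 mg/L.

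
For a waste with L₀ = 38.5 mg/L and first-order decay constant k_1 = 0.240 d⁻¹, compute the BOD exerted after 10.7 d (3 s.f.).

y ≈ 35.5 mg/L

y_t = L₀(1 − e^(−k_1 t)) = 38.5 × (1 − e^(−0.240×10.7))
= 38.5 × (1 − 0.07669) = 38.5 × 0.9233 = 35.55 mg/L.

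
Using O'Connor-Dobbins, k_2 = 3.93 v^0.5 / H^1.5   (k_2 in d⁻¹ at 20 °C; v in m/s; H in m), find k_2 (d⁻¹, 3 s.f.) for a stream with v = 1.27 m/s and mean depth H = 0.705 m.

k_2 = 3.93 × 1.27^0.5 / 0.705^1.5 = 3.93 × 1.127 / 0.5919 = 7.482 d⁻¹.

k_2 ≈ 7.48 d⁻¹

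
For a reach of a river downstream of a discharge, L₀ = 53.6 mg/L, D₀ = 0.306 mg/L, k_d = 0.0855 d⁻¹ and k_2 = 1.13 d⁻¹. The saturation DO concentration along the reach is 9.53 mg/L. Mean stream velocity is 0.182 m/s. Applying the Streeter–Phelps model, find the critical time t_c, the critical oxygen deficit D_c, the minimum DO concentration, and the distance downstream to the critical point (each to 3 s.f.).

t_c ≈ 2.40 d; D_c ≈ 3.30 mg/L; min DO ≈ 6.23 mg/L; x_c ≈ 37.8 km

t_c = [1/(k_2−k_d)] ln[(k_2/k_d)(1 − D₀(k_2−k_d)/(k_d L₀))]
= [1/(1.13−0.0855)] ln[(1.13/0.0855)(1 − 0.306×1.044/(0.0855×53.6))]
= (1/1.044) ln[13.22 × 0.9303] = 0.9574 × ln(12.29) = 0.9574 × 2.509 = 2.402 d.
L(t_c) = L₀ e^(−k_d t_c) = 53.6 × 0.8143 = 43.65 mg/L, and at the critical point k_2 D_c = k_d L, so D_c = (0.0855/1.13) × 43.65 = 3.303 mg/L.
Minimum DO = C_s − D_c = 9.53 − 3.303 = 6.227 mg/L.
x_c = v t_c = 0.182 m/s × 2.402 d × 86400 s/d = 37780 m ≈ 37.8 km.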